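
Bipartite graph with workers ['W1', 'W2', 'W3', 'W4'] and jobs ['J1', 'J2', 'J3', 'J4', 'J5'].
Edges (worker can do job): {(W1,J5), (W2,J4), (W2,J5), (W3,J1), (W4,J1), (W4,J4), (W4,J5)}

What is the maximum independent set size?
Maximum independent set = 6

By König's theorem:
- Min vertex cover = Max matching = 3
- Max independent set = Total vertices - Min vertex cover
- Max independent set = 9 - 3 = 6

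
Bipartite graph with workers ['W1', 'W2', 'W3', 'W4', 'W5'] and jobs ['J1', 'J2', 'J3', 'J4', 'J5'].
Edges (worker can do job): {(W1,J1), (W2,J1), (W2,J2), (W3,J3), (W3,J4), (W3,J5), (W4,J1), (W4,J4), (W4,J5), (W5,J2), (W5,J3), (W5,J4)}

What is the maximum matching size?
Maximum matching size = 5

Maximum matching: {(W1,J1), (W2,J2), (W3,J4), (W4,J5), (W5,J3)}
Size: 5

This assigns 5 workers to 5 distinct jobs.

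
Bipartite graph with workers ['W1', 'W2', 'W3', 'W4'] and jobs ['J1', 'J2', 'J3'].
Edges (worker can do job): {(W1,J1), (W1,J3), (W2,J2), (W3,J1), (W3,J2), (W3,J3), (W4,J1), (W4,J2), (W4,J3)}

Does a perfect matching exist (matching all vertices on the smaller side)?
Yes, perfect matching exists (size 3)

Perfect matching: {(W1,J3), (W3,J1), (W4,J2)}
All 3 vertices on the smaller side are matched.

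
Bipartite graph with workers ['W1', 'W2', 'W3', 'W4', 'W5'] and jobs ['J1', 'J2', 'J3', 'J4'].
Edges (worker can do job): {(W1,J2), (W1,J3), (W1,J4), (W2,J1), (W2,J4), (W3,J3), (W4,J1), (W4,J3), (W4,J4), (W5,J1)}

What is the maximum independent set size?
Maximum independent set = 5

By König's theorem:
- Min vertex cover = Max matching = 4
- Max independent set = Total vertices - Min vertex cover
- Max independent set = 9 - 4 = 5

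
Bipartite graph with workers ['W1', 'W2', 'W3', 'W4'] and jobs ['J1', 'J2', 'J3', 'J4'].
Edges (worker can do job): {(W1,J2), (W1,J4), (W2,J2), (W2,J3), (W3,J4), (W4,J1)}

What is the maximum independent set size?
Maximum independent set = 4

By König's theorem:
- Min vertex cover = Max matching = 4
- Max independent set = Total vertices - Min vertex cover
- Max independent set = 8 - 4 = 4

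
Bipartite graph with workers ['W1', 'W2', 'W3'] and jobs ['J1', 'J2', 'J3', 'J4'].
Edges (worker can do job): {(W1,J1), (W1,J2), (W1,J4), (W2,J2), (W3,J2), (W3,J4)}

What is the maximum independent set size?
Maximum independent set = 4

By König's theorem:
- Min vertex cover = Max matching = 3
- Max independent set = Total vertices - Min vertex cover
- Max independent set = 7 - 3 = 4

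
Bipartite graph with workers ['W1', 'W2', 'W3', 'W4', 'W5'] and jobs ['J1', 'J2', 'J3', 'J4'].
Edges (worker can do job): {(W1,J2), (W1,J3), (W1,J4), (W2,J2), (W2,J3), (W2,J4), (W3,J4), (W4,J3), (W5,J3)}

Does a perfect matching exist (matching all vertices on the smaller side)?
No, maximum matching has size 3 < 4

Maximum matching has size 3, need 4 for perfect matching.
Unmatched workers: ['W4', 'W2']
Unmatched jobs: ['J1']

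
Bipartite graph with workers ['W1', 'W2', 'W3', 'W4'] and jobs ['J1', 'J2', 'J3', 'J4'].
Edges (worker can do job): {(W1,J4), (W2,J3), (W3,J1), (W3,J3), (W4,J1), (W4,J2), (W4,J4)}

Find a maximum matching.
Matching: {(W1,J4), (W2,J3), (W3,J1), (W4,J2)}

Maximum matching (size 4):
  W1 → J4
  W2 → J3
  W3 → J1
  W4 → J2

Each worker is assigned to at most one job, and each job to at most one worker.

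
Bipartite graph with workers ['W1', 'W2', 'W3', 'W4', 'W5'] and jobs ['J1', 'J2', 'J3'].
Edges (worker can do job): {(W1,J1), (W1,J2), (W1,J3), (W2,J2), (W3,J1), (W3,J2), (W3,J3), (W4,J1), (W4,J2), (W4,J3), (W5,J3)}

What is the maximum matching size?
Maximum matching size = 3

Maximum matching: {(W3,J1), (W4,J2), (W5,J3)}
Size: 3

This assigns 3 workers to 3 distinct jobs.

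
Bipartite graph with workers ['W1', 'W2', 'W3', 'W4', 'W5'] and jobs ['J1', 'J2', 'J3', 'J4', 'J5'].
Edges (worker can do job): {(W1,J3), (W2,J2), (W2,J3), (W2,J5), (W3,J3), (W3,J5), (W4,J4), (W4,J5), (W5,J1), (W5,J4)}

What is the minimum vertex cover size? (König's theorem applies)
Minimum vertex cover size = 5

By König's theorem: in bipartite graphs,
min vertex cover = max matching = 5

Maximum matching has size 5, so minimum vertex cover also has size 5.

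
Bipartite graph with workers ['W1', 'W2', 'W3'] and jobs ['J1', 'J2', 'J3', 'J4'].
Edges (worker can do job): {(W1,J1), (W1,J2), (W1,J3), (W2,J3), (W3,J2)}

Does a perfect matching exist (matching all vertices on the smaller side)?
Yes, perfect matching exists (size 3)

Perfect matching: {(W1,J1), (W2,J3), (W3,J2)}
All 3 vertices on the smaller side are matched.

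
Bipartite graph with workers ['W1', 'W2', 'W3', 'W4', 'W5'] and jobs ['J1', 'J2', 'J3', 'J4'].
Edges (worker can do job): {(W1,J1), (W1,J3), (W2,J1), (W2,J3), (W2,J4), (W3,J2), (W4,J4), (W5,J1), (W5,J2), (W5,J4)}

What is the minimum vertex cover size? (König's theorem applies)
Minimum vertex cover size = 4

By König's theorem: in bipartite graphs,
min vertex cover = max matching = 4

Maximum matching has size 4, so minimum vertex cover also has size 4.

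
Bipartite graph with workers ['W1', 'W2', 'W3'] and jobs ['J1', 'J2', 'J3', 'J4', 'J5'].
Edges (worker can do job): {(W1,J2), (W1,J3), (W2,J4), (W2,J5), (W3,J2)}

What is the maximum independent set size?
Maximum independent set = 5

By König's theorem:
- Min vertex cover = Max matching = 3
- Max independent set = Total vertices - Min vertex cover
- Max independent set = 8 - 3 = 5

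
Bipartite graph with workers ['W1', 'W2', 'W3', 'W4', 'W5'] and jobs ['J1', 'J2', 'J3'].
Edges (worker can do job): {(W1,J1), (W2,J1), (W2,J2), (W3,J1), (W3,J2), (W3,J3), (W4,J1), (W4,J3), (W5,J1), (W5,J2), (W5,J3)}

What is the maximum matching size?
Maximum matching size = 3

Maximum matching: {(W3,J1), (W4,J3), (W5,J2)}
Size: 3

This assigns 3 workers to 3 distinct jobs.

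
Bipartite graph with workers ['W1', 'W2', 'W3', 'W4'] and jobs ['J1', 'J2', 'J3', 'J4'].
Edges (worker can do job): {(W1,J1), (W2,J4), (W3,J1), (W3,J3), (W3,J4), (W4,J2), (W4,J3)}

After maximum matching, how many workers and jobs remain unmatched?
Unmatched: 0 workers, 0 jobs

Maximum matching size: 4
Workers: 4 total, 4 matched, 0 unmatched
Jobs: 4 total, 4 matched, 0 unmatched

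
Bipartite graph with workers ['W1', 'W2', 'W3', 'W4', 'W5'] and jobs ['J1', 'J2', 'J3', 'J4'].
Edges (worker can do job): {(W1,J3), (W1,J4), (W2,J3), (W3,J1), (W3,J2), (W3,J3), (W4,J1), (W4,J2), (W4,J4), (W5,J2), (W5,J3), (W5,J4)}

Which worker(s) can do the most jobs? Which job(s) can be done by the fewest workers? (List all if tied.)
Most versatile: W3, W4, W5 (3 jobs); Least covered: J1 (2 workers)

Worker degrees (jobs they can do): W1:2, W2:1, W3:3, W4:3, W5:3
Job degrees (workers who can do it): J1:2, J2:3, J3:4, J4:3

Maximum worker degree is 3, achieved by: W3, W4, W5
Minimum job degree is 2, achieved by: J1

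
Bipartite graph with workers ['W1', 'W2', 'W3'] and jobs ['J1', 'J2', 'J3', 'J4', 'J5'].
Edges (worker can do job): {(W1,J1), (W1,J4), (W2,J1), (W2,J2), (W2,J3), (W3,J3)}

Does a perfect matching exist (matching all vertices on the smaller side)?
Yes, perfect matching exists (size 3)

Perfect matching: {(W1,J4), (W2,J2), (W3,J3)}
All 3 vertices on the smaller side are matched.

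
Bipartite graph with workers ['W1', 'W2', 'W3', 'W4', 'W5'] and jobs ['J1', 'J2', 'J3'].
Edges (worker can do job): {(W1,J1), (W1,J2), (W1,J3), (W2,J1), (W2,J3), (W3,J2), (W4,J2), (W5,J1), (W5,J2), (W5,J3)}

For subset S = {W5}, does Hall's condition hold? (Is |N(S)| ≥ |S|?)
Yes: |N(S)| = 3, |S| = 1

Subset S = {W5}
Neighbors N(S) = {J1, J2, J3}

|N(S)| = 3, |S| = 1
Hall's condition: |N(S)| ≥ |S| is satisfied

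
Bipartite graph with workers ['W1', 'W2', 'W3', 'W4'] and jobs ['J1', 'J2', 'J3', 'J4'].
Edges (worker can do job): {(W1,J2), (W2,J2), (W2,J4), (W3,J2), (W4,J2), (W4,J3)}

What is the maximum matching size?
Maximum matching size = 3

Maximum matching: {(W2,J4), (W3,J2), (W4,J3)}
Size: 3

This assigns 3 workers to 3 distinct jobs.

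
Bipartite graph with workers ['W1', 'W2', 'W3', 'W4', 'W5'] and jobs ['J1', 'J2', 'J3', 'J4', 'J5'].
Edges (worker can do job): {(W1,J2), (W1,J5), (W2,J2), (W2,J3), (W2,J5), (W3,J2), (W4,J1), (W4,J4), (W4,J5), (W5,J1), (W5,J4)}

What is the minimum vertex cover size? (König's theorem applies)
Minimum vertex cover size = 5

By König's theorem: in bipartite graphs,
min vertex cover = max matching = 5

Maximum matching has size 5, so minimum vertex cover also has size 5.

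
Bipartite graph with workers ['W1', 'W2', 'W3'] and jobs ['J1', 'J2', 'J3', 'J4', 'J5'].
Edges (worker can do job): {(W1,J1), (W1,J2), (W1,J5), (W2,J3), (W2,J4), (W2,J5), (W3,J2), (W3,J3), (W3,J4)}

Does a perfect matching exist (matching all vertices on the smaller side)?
Yes, perfect matching exists (size 3)

Perfect matching: {(W1,J5), (W2,J3), (W3,J4)}
All 3 vertices on the smaller side are matched.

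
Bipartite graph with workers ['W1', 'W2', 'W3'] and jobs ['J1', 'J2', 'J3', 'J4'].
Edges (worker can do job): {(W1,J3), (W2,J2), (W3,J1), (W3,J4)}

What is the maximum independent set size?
Maximum independent set = 4

By König's theorem:
- Min vertex cover = Max matching = 3
- Max independent set = Total vertices - Min vertex cover
- Max independent set = 7 - 3 = 4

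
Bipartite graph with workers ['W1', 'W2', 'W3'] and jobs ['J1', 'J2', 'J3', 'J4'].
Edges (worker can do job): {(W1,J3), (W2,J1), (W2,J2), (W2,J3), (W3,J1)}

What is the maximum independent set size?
Maximum independent set = 4

By König's theorem:
- Min vertex cover = Max matching = 3
- Max independent set = Total vertices - Min vertex cover
- Max independent set = 7 - 3 = 4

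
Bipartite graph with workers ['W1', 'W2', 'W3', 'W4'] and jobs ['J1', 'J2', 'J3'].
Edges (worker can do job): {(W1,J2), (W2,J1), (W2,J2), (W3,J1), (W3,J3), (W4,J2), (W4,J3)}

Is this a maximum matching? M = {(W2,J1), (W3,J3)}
No, size 2 is not maximum

Proposed matching has size 2.
Maximum matching size for this graph: 3.

This is NOT maximum - can be improved to size 3.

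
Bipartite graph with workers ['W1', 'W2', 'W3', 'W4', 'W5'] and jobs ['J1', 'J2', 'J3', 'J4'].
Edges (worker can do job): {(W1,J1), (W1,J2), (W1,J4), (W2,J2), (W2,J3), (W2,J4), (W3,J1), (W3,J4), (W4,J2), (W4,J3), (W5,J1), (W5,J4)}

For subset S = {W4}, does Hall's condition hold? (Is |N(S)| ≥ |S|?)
Yes: |N(S)| = 2, |S| = 1

Subset S = {W4}
Neighbors N(S) = {J2, J3}

|N(S)| = 2, |S| = 1
Hall's condition: |N(S)| ≥ |S| is satisfied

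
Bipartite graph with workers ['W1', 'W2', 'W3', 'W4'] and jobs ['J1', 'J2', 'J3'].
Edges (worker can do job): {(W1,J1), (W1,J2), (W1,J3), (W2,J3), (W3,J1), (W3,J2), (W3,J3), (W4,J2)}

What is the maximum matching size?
Maximum matching size = 3

Maximum matching: {(W1,J1), (W3,J3), (W4,J2)}
Size: 3

This assigns 3 workers to 3 distinct jobs.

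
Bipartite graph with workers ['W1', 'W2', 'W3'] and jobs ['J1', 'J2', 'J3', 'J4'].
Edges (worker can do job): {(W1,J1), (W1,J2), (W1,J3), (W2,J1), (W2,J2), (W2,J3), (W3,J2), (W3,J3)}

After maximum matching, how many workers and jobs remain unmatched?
Unmatched: 0 workers, 1 jobs

Maximum matching size: 3
Workers: 3 total, 3 matched, 0 unmatched
Jobs: 4 total, 3 matched, 1 unmatched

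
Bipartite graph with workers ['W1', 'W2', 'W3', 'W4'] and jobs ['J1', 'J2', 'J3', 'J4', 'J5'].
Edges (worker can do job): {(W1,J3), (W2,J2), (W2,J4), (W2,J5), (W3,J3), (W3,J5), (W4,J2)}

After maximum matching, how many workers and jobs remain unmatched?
Unmatched: 0 workers, 1 jobs

Maximum matching size: 4
Workers: 4 total, 4 matched, 0 unmatched
Jobs: 5 total, 4 matched, 1 unmatched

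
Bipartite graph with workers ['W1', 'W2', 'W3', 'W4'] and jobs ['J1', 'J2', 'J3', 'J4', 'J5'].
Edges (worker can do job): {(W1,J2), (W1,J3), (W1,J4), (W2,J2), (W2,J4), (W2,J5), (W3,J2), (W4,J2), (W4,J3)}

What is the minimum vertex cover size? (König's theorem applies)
Minimum vertex cover size = 4

By König's theorem: in bipartite graphs,
min vertex cover = max matching = 4

Maximum matching has size 4, so minimum vertex cover also has size 4.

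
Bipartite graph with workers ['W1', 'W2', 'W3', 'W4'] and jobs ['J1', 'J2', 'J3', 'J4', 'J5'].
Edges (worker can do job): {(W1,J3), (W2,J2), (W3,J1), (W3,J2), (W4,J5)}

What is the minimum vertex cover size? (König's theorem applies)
Minimum vertex cover size = 4

By König's theorem: in bipartite graphs,
min vertex cover = max matching = 4

Maximum matching has size 4, so minimum vertex cover also has size 4.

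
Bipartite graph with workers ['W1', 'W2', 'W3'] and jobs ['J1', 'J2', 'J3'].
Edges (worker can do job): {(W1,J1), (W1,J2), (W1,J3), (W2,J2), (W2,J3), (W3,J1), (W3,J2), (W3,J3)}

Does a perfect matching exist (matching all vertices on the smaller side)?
Yes, perfect matching exists (size 3)

Perfect matching: {(W1,J1), (W2,J3), (W3,J2)}
All 3 vertices on the smaller side are matched.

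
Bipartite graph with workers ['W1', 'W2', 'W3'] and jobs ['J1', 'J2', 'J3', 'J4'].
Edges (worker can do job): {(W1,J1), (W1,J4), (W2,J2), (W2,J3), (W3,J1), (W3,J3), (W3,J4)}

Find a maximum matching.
Matching: {(W1,J1), (W2,J3), (W3,J4)}

Maximum matching (size 3):
  W1 → J1
  W2 → J3
  W3 → J4

Each worker is assigned to at most one job, and each job to at most one worker.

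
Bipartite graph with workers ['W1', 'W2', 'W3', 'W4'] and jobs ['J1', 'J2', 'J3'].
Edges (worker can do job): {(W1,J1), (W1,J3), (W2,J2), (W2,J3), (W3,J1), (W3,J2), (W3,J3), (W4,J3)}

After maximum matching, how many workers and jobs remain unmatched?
Unmatched: 1 workers, 0 jobs

Maximum matching size: 3
Workers: 4 total, 3 matched, 1 unmatched
Jobs: 3 total, 3 matched, 0 unmatched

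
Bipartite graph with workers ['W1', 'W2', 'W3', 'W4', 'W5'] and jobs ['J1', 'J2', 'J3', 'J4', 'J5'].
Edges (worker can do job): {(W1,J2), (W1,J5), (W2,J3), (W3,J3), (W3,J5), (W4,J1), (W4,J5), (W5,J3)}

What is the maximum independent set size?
Maximum independent set = 6

By König's theorem:
- Min vertex cover = Max matching = 4
- Max independent set = Total vertices - Min vertex cover
- Max independent set = 10 - 4 = 6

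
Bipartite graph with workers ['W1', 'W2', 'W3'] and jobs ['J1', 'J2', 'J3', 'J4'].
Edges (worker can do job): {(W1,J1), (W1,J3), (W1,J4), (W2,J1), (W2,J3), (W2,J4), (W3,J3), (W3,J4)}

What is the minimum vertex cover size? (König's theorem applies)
Minimum vertex cover size = 3

By König's theorem: in bipartite graphs,
min vertex cover = max matching = 3

Maximum matching has size 3, so minimum vertex cover also has size 3.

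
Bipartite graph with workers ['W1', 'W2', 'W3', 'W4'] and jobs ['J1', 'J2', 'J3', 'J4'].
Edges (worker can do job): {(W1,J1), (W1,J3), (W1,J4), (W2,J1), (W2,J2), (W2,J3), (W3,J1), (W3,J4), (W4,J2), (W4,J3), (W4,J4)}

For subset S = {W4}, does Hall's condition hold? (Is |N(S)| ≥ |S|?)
Yes: |N(S)| = 3, |S| = 1

Subset S = {W4}
Neighbors N(S) = {J2, J3, J4}

|N(S)| = 3, |S| = 1
Hall's condition: |N(S)| ≥ |S| is satisfied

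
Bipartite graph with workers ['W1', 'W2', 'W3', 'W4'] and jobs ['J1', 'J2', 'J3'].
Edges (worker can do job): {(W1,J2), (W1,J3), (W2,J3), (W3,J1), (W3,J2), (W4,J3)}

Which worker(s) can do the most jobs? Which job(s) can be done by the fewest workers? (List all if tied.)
Most versatile: W1, W3 (2 jobs); Least covered: J1 (1 workers)

Worker degrees (jobs they can do): W1:2, W2:1, W3:2, W4:1
Job degrees (workers who can do it): J1:1, J2:2, J3:3

Maximum worker degree is 2, achieved by: W1, W3
Minimum job degree is 1, achieved by: J1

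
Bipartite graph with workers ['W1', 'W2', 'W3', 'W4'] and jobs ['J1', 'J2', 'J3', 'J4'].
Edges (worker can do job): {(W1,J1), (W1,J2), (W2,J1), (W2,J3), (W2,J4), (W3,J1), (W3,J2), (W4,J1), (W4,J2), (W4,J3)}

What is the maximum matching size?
Maximum matching size = 4

Maximum matching: {(W1,J2), (W2,J4), (W3,J1), (W4,J3)}
Size: 4

This assigns 4 workers to 4 distinct jobs.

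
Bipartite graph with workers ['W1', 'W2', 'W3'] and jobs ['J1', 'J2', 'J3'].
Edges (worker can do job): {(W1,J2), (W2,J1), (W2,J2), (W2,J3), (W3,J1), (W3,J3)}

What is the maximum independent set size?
Maximum independent set = 3

By König's theorem:
- Min vertex cover = Max matching = 3
- Max independent set = Total vertices - Min vertex cover
- Max independent set = 6 - 3 = 3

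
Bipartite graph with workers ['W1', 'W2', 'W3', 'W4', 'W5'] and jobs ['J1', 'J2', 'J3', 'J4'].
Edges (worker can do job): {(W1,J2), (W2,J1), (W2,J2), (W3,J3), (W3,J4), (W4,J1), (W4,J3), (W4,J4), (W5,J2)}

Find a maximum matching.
Matching: {(W2,J1), (W3,J3), (W4,J4), (W5,J2)}

Maximum matching (size 4):
  W2 → J1
  W3 → J3
  W4 → J4
  W5 → J2

Each worker is assigned to at most one job, and each job to at most one worker.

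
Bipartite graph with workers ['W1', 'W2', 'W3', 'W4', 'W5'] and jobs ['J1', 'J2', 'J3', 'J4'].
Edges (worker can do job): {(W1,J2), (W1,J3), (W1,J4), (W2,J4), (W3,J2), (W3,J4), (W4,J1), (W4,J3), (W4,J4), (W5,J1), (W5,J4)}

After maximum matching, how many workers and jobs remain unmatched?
Unmatched: 1 workers, 0 jobs

Maximum matching size: 4
Workers: 5 total, 4 matched, 1 unmatched
Jobs: 4 total, 4 matched, 0 unmatched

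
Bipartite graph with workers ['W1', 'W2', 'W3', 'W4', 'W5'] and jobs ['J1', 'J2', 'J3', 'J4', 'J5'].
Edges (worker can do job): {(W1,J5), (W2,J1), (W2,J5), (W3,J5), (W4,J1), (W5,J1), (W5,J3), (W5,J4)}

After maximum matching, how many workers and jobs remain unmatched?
Unmatched: 2 workers, 2 jobs

Maximum matching size: 3
Workers: 5 total, 3 matched, 2 unmatched
Jobs: 5 total, 3 matched, 2 unmatched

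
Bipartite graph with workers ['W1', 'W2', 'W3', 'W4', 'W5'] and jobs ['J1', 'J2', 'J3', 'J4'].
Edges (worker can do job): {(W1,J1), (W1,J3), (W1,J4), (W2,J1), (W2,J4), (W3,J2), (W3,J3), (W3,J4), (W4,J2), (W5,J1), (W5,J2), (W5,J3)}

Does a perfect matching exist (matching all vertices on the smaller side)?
Yes, perfect matching exists (size 4)

Perfect matching: {(W1,J3), (W3,J4), (W4,J2), (W5,J1)}
All 4 vertices on the smaller side are matched.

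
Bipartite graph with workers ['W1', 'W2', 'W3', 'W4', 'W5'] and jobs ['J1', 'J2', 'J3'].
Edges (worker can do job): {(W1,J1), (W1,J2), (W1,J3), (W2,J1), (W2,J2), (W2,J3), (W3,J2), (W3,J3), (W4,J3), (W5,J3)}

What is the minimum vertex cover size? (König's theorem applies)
Minimum vertex cover size = 3

By König's theorem: in bipartite graphs,
min vertex cover = max matching = 3

Maximum matching has size 3, so minimum vertex cover also has size 3.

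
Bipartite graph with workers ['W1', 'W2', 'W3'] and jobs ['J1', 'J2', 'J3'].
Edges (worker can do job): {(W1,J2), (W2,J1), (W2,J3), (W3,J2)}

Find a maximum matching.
Matching: {(W2,J3), (W3,J2)}

Maximum matching (size 2):
  W2 → J3
  W3 → J2

Each worker is assigned to at most one job, and each job to at most one worker.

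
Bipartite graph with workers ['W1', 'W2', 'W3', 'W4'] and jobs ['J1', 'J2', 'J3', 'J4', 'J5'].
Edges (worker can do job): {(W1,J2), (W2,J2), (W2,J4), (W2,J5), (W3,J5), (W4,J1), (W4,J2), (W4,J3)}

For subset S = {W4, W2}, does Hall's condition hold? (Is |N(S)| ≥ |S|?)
Yes: |N(S)| = 5, |S| = 2

Subset S = {W4, W2}
Neighbors N(S) = {J1, J2, J3, J4, J5}

|N(S)| = 5, |S| = 2
Hall's condition: |N(S)| ≥ |S| is satisfied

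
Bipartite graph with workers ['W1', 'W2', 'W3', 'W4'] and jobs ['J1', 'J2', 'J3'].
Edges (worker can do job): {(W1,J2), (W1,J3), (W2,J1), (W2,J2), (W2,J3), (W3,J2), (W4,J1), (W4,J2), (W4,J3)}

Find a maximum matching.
Matching: {(W2,J1), (W3,J2), (W4,J3)}

Maximum matching (size 3):
  W2 → J1
  W3 → J2
  W4 → J3

Each worker is assigned to at most one job, and each job to at most one worker.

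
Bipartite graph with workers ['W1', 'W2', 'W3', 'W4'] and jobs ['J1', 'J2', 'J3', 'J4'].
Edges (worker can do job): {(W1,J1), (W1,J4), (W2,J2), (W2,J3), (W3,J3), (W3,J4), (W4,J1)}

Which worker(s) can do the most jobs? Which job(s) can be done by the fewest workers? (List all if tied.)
Most versatile: W1, W2, W3 (2 jobs); Least covered: J2 (1 workers)

Worker degrees (jobs they can do): W1:2, W2:2, W3:2, W4:1
Job degrees (workers who can do it): J1:2, J2:1, J3:2, J4:2

Maximum worker degree is 2, achieved by: W1, W2, W3
Minimum job degree is 1, achieved by: J2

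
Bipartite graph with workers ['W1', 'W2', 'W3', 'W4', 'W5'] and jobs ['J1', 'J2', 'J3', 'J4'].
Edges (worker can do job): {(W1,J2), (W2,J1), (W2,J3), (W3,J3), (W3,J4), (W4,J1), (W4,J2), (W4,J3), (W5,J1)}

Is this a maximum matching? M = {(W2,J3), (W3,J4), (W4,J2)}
No, size 3 is not maximum

Proposed matching has size 3.
Maximum matching size for this graph: 4.

This is NOT maximum - can be improved to size 4.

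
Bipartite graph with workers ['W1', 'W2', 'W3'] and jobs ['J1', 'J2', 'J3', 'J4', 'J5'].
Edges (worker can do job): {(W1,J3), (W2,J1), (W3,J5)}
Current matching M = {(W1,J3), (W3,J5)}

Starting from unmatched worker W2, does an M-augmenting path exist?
Yes: W2 → J1

An M-augmenting path alternates non-matching / matching edges, starting and ending at unmatched vertices.
Path: W2 → J1
(J1 is unmatched in M, so the path is augmenting.)
Flipping edges along this path would increase |M| from 2 to 3.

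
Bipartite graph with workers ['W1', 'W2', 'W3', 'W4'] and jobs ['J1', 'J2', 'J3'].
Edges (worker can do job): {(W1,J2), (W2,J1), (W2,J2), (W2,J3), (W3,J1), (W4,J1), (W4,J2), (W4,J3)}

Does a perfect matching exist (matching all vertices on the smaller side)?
Yes, perfect matching exists (size 3)

Perfect matching: {(W1,J2), (W3,J1), (W4,J3)}
All 3 vertices on the smaller side are matched.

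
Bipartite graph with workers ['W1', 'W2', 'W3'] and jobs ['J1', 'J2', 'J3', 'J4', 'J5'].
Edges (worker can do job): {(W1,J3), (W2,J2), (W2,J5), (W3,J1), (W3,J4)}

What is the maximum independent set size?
Maximum independent set = 5

By König's theorem:
- Min vertex cover = Max matching = 3
- Max independent set = Total vertices - Min vertex cover
- Max independent set = 8 - 3 = 5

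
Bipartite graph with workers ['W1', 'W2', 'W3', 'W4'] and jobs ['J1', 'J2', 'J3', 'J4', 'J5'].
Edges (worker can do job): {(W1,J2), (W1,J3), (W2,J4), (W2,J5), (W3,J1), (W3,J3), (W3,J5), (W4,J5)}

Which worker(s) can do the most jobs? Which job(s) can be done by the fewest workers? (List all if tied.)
Most versatile: W3 (3 jobs); Least covered: J1, J2, J4 (1 workers)

Worker degrees (jobs they can do): W1:2, W2:2, W3:3, W4:1
Job degrees (workers who can do it): J1:1, J2:1, J3:2, J4:1, J5:3

Maximum worker degree is 3, achieved by: W3
Minimum job degree is 1, achieved by: J1, J2, J4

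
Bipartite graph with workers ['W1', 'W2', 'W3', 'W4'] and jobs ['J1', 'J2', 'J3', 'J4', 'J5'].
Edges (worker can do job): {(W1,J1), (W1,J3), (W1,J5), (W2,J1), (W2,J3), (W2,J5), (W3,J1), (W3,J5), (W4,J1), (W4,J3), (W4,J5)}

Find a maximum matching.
Matching: {(W1,J3), (W3,J1), (W4,J5)}

Maximum matching (size 3):
  W1 → J3
  W3 → J1
  W4 → J5

Each worker is assigned to at most one job, and each job to at most one worker.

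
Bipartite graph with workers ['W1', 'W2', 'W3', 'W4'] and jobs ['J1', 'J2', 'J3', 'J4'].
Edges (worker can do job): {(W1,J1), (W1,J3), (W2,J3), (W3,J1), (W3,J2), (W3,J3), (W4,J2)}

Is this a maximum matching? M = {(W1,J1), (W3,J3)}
No, size 2 is not maximum

Proposed matching has size 2.
Maximum matching size for this graph: 3.

This is NOT maximum - can be improved to size 3.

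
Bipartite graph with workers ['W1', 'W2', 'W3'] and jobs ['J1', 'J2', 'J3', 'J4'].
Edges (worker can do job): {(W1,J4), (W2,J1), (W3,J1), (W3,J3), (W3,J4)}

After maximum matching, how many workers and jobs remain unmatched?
Unmatched: 0 workers, 1 jobs

Maximum matching size: 3
Workers: 3 total, 3 matched, 0 unmatched
Jobs: 4 total, 3 matched, 1 unmatched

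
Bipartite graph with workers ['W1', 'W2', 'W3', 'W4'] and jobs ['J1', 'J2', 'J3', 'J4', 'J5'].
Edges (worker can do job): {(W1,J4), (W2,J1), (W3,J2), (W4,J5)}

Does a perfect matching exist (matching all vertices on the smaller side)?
Yes, perfect matching exists (size 4)

Perfect matching: {(W1,J4), (W2,J1), (W3,J2), (W4,J5)}
All 4 vertices on the smaller side are matched.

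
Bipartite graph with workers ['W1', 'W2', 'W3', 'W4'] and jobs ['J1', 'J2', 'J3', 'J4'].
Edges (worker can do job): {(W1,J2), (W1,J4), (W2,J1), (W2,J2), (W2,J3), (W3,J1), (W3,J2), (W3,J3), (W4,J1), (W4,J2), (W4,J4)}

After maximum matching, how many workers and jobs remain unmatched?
Unmatched: 0 workers, 0 jobs

Maximum matching size: 4
Workers: 4 total, 4 matched, 0 unmatched
Jobs: 4 total, 4 matched, 0 unmatched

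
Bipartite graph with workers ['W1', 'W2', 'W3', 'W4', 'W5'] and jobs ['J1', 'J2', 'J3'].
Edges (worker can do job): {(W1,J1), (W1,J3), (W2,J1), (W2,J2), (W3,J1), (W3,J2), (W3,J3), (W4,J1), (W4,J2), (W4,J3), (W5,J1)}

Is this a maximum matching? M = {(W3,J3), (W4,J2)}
No, size 2 is not maximum

Proposed matching has size 2.
Maximum matching size for this graph: 3.

This is NOT maximum - can be improved to size 3.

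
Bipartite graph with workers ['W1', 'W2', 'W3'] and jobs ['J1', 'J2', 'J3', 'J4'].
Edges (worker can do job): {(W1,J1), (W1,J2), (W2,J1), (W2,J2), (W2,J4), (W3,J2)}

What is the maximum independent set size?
Maximum independent set = 4

By König's theorem:
- Min vertex cover = Max matching = 3
- Max independent set = Total vertices - Min vertex cover
- Max independent set = 7 - 3 = 4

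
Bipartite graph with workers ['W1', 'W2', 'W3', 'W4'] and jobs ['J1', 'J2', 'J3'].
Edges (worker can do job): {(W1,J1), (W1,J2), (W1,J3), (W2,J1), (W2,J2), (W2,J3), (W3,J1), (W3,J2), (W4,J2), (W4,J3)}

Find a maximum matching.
Matching: {(W1,J2), (W3,J1), (W4,J3)}

Maximum matching (size 3):
  W1 → J2
  W3 → J1
  W4 → J3

Each worker is assigned to at most one job, and each job to at most one worker.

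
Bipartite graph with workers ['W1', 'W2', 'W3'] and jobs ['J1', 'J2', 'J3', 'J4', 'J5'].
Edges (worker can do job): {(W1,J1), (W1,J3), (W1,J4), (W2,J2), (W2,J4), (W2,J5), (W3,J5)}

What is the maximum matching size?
Maximum matching size = 3

Maximum matching: {(W1,J4), (W2,J2), (W3,J5)}
Size: 3

This assigns 3 workers to 3 distinct jobs.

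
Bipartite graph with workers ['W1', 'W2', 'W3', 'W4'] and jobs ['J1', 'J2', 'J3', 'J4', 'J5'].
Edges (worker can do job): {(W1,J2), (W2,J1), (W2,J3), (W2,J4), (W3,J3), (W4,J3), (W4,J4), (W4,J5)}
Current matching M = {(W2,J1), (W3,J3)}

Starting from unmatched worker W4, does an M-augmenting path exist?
Yes: W4 → J4

An M-augmenting path alternates non-matching / matching edges, starting and ending at unmatched vertices.
Path: W4 → J4
(J4 is unmatched in M, so the path is augmenting.)
Flipping edges along this path would increase |M| from 2 to 3.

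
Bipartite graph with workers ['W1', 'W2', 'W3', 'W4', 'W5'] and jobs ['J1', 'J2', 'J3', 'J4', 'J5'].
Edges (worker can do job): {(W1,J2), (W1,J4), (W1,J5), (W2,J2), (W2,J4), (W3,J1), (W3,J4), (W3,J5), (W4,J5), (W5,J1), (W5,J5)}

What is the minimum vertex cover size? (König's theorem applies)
Minimum vertex cover size = 4

By König's theorem: in bipartite graphs,
min vertex cover = max matching = 4

Maximum matching has size 4, so minimum vertex cover also has size 4.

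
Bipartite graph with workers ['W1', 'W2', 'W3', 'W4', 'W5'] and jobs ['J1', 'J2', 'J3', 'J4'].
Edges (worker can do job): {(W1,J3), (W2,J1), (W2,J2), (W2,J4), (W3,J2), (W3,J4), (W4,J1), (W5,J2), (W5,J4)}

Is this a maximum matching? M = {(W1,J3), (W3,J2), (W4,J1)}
No, size 3 is not maximum

Proposed matching has size 3.
Maximum matching size for this graph: 4.

This is NOT maximum - can be improved to size 4.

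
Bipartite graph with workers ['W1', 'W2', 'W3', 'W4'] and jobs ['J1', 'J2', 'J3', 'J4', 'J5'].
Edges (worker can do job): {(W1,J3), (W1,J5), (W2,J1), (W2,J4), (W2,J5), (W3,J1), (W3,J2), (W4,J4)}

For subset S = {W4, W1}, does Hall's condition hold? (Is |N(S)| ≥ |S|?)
Yes: |N(S)| = 3, |S| = 2

Subset S = {W4, W1}
Neighbors N(S) = {J3, J4, J5}

|N(S)| = 3, |S| = 2
Hall's condition: |N(S)| ≥ |S| is satisfied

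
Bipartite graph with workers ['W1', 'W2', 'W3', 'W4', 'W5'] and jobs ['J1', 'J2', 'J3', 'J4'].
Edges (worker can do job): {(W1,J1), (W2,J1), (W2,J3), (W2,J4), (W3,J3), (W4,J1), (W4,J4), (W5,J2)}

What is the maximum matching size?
Maximum matching size = 4

Maximum matching: {(W1,J1), (W3,J3), (W4,J4), (W5,J2)}
Size: 4

This assigns 4 workers to 4 distinct jobs.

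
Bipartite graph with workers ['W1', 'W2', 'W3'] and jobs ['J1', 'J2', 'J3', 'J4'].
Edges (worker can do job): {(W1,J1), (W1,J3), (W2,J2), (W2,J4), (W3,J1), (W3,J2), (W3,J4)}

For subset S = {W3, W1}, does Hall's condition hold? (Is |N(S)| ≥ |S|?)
Yes: |N(S)| = 4, |S| = 2

Subset S = {W3, W1}
Neighbors N(S) = {J1, J2, J3, J4}

|N(S)| = 4, |S| = 2
Hall's condition: |N(S)| ≥ |S| is satisfied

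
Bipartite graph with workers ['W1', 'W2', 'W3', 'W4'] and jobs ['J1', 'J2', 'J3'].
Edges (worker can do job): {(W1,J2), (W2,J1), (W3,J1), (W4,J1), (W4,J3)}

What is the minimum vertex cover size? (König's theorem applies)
Minimum vertex cover size = 3

By König's theorem: in bipartite graphs,
min vertex cover = max matching = 3

Maximum matching has size 3, so minimum vertex cover also has size 3.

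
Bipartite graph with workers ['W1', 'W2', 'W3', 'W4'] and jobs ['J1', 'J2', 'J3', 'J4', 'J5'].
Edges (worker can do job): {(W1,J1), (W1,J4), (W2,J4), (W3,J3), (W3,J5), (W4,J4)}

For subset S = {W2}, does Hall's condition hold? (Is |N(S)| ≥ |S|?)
Yes: |N(S)| = 1, |S| = 1

Subset S = {W2}
Neighbors N(S) = {J4}

|N(S)| = 1, |S| = 1
Hall's condition: |N(S)| ≥ |S| is satisfied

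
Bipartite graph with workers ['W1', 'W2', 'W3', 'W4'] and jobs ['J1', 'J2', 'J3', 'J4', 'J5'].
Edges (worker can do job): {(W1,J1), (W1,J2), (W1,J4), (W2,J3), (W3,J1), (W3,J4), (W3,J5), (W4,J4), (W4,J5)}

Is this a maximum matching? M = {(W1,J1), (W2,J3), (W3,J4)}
No, size 3 is not maximum

Proposed matching has size 3.
Maximum matching size for this graph: 4.

This is NOT maximum - can be improved to size 4.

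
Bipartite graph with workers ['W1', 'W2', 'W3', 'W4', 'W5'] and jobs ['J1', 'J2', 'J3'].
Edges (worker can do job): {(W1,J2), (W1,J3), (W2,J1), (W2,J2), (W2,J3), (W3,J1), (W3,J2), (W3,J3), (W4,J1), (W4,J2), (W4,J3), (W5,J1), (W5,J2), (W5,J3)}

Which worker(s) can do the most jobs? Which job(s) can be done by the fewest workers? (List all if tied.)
Most versatile: W2, W3, W4, W5 (3 jobs); Least covered: J1 (4 workers)

Worker degrees (jobs they can do): W1:2, W2:3, W3:3, W4:3, W5:3
Job degrees (workers who can do it): J1:4, J2:5, J3:5

Maximum worker degree is 3, achieved by: W2, W3, W4, W5
Minimum job degree is 4, achieved by: J1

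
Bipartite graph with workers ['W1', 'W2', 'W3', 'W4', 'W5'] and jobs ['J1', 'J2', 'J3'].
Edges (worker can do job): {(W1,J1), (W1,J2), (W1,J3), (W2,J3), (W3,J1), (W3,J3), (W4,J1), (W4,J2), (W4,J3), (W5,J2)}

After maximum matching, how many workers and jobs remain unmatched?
Unmatched: 2 workers, 0 jobs

Maximum matching size: 3
Workers: 5 total, 3 matched, 2 unmatched
Jobs: 3 total, 3 matched, 0 unmatched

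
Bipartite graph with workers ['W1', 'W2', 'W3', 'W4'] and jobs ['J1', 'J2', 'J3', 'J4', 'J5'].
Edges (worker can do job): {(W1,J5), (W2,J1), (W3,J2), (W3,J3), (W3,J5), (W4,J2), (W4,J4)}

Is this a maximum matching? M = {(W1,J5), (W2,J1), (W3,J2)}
No, size 3 is not maximum

Proposed matching has size 3.
Maximum matching size for this graph: 4.

This is NOT maximum - can be improved to size 4.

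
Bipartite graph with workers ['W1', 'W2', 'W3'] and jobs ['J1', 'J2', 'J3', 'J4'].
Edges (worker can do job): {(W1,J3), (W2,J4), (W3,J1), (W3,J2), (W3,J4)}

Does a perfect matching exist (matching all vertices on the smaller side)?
Yes, perfect matching exists (size 3)

Perfect matching: {(W1,J3), (W2,J4), (W3,J2)}
All 3 vertices on the smaller side are matched.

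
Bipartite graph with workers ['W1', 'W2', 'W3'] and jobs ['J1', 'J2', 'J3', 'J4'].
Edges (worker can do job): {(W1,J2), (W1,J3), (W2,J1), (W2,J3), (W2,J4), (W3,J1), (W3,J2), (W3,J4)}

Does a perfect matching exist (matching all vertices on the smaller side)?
Yes, perfect matching exists (size 3)

Perfect matching: {(W1,J3), (W2,J1), (W3,J2)}
All 3 vertices on the smaller side are matched.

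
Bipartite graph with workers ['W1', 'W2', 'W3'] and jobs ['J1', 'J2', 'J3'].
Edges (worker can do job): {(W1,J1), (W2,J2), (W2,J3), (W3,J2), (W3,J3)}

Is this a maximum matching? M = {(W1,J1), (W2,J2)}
No, size 2 is not maximum

Proposed matching has size 2.
Maximum matching size for this graph: 3.

This is NOT maximum - can be improved to size 3.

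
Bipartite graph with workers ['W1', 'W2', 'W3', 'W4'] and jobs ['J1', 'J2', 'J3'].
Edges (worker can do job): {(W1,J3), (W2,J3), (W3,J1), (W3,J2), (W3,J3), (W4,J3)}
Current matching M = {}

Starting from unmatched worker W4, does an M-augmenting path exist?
Yes: W4 → J3

An M-augmenting path alternates non-matching / matching edges, starting and ending at unmatched vertices.
Path: W4 → J3
(J3 is unmatched in M, so the path is augmenting.)
Flipping edges along this path would increase |M| from 0 to 1.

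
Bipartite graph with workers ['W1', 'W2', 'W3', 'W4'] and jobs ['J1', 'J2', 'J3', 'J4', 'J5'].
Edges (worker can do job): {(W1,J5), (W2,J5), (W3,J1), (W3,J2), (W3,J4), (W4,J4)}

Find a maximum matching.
Matching: {(W1,J5), (W3,J1), (W4,J4)}

Maximum matching (size 3):
  W1 → J5
  W3 → J1
  W4 → J4

Each worker is assigned to at most one job, and each job to at most one worker.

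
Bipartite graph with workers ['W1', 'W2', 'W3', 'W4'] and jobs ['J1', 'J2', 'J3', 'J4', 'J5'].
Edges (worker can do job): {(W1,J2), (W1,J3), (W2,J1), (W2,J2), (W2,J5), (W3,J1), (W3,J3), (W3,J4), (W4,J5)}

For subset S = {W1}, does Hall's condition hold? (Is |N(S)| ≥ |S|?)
Yes: |N(S)| = 2, |S| = 1

Subset S = {W1}
Neighbors N(S) = {J2, J3}

|N(S)| = 2, |S| = 1
Hall's condition: |N(S)| ≥ |S| is satisfied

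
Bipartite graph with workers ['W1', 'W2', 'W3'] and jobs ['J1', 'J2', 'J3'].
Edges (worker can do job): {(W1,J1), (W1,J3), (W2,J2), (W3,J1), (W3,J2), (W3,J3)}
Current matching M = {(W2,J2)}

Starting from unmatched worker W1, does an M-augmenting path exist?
Yes: W1 → J3

An M-augmenting path alternates non-matching / matching edges, starting and ending at unmatched vertices.
Path: W1 → J3
(J3 is unmatched in M, so the path is augmenting.)
Flipping edges along this path would increase |M| from 1 to 2.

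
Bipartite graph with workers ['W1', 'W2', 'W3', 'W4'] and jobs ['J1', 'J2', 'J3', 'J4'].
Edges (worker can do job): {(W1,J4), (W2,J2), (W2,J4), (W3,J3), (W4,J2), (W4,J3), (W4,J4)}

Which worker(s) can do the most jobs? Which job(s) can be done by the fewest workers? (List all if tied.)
Most versatile: W4 (3 jobs); Least covered: J1 (0 workers)

Worker degrees (jobs they can do): W1:1, W2:2, W3:1, W4:3
Job degrees (workers who can do it): J1:0, J2:2, J3:2, J4:3

Maximum worker degree is 3, achieved by: W4
Minimum job degree is 0, achieved by: J1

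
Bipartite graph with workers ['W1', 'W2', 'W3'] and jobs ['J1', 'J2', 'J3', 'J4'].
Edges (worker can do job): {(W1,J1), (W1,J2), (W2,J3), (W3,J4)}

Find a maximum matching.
Matching: {(W1,J1), (W2,J3), (W3,J4)}

Maximum matching (size 3):
  W1 → J1
  W2 → J3
  W3 → J4

Each worker is assigned to at most one job, and each job to at most one worker.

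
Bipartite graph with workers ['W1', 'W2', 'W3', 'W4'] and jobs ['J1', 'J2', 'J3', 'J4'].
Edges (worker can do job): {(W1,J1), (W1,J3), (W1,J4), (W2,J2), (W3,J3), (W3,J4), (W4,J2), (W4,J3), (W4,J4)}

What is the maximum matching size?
Maximum matching size = 4

Maximum matching: {(W1,J1), (W2,J2), (W3,J3), (W4,J4)}
Size: 4

This assigns 4 workers to 4 distinct jobs.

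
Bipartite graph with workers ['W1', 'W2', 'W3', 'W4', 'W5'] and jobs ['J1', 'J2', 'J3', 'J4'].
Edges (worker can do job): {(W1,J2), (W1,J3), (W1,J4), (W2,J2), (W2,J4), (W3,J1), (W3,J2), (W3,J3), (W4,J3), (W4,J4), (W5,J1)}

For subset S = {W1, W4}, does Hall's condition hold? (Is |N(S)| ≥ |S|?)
Yes: |N(S)| = 3, |S| = 2

Subset S = {W1, W4}
Neighbors N(S) = {J2, J3, J4}

|N(S)| = 3, |S| = 2
Hall's condition: |N(S)| ≥ |S| is satisfied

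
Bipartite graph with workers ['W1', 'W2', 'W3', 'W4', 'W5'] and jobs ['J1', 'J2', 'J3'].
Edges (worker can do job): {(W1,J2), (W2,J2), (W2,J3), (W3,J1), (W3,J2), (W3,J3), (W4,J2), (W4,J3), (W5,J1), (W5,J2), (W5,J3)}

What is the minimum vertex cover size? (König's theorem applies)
Minimum vertex cover size = 3

By König's theorem: in bipartite graphs,
min vertex cover = max matching = 3

Maximum matching has size 3, so minimum vertex cover also has size 3.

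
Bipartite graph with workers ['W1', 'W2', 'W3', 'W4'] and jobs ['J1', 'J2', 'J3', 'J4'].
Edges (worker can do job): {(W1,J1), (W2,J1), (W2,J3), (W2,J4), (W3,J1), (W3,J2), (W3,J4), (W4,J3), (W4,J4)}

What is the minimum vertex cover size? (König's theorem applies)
Minimum vertex cover size = 4

By König's theorem: in bipartite graphs,
min vertex cover = max matching = 4

Maximum matching has size 4, so minimum vertex cover also has size 4.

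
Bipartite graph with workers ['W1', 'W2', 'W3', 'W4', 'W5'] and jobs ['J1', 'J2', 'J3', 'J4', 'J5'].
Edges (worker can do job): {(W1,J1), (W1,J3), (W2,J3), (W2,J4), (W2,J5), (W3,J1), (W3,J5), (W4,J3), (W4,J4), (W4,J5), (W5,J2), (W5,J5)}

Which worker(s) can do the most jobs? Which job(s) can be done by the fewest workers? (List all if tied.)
Most versatile: W2, W4 (3 jobs); Least covered: J2 (1 workers)

Worker degrees (jobs they can do): W1:2, W2:3, W3:2, W4:3, W5:2
Job degrees (workers who can do it): J1:2, J2:1, J3:3, J4:2, J5:4

Maximum worker degree is 3, achieved by: W2, W4
Minimum job degree is 1, achieved by: J2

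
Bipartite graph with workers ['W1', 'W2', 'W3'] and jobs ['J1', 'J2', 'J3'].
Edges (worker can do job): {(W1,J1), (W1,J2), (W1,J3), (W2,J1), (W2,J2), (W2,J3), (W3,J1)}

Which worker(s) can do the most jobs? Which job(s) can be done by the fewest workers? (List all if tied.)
Most versatile: W1, W2 (3 jobs); Least covered: J2, J3 (2 workers)

Worker degrees (jobs they can do): W1:3, W2:3, W3:1
Job degrees (workers who can do it): J1:3, J2:2, J3:2

Maximum worker degree is 3, achieved by: W1, W2
Minimum job degree is 2, achieved by: J2, J3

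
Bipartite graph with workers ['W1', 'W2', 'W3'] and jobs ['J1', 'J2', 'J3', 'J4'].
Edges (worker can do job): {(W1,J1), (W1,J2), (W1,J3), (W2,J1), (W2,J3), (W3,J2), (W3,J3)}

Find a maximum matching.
Matching: {(W1,J2), (W2,J1), (W3,J3)}

Maximum matching (size 3):
  W1 → J2
  W2 → J1
  W3 → J3

Each worker is assigned to at most one job, and each job to at most one worker.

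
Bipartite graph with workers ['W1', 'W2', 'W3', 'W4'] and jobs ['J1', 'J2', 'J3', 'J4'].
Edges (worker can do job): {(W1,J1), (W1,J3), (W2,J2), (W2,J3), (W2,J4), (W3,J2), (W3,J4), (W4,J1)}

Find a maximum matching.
Matching: {(W1,J3), (W2,J2), (W3,J4), (W4,J1)}

Maximum matching (size 4):
  W1 → J3
  W2 → J2
  W3 → J4
  W4 → J1

Each worker is assigned to at most one job, and each job to at most one worker.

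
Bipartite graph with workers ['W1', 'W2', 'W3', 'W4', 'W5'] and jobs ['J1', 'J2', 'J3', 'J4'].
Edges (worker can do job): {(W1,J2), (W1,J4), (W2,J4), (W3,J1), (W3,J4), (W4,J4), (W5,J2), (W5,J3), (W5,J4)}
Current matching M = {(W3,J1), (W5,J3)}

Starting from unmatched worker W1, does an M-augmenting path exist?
Yes: W1 → J2

An M-augmenting path alternates non-matching / matching edges, starting and ending at unmatched vertices.
Path: W1 → J2
(J2 is unmatched in M, so the path is augmenting.)
Flipping edges along this path would increase |M| from 2 to 3.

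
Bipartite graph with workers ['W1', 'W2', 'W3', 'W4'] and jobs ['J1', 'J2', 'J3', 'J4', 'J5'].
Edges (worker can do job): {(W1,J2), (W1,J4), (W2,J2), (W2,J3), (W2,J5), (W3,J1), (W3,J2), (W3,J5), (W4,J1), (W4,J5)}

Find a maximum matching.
Matching: {(W1,J2), (W2,J3), (W3,J5), (W4,J1)}

Maximum matching (size 4):
  W1 → J2
  W2 → J3
  W3 → J5
  W4 → J1

Each worker is assigned to at most one job, and each job to at most one worker.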